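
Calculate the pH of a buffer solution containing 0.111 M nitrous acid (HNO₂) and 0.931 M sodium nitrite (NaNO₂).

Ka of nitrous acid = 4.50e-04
pH = 4.27

pKa = -log(4.50e-04) = 3.35. pH = pKa + log([A⁻]/[HA]) = 3.35 + log(0.931/0.111)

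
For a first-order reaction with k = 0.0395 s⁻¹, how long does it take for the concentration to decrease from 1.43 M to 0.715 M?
17.55 s

From ln[A] = ln[A]₀ - k·t: t = ln([A]₀/[A])/k = ln(1.43/0.715)/0.0395 = ln(2.0000)/0.0395 = 0.6931/0.0395 = 17.55 s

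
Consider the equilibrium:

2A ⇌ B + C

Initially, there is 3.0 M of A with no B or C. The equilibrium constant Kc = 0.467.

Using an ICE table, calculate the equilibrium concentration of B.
[B] = 0.866 M

ICE: [A] = 3.0 − 2x, [B] = [C] = x.
Kc = x²/(3.0 − 2x)² = 0.467 ⇒ √Kc = x/(3.0 − 2x).
x = √0.467·3.0/(1 + 2√0.467) = 0.68337·3.0/2.3667 = 0.86622.
[B] = x = 0.866 M.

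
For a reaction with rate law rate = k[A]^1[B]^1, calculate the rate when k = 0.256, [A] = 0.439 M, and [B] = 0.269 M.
0.03023 M/s

rate = k·[A]^1·[B]^1 = 0.256·(0.439)^1·(0.269)^1 = 0.256·0.439·0.269 = 0.03023 M/s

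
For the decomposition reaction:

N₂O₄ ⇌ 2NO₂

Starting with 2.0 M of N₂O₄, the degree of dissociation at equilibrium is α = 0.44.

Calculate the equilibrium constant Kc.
K_c = 2.7657

x = α·[A]₀ = 0.44 × 2.0 = 0.88 M dissociated.
At eq: [N₂O₄] = 2.0 − 0.88 = 1.12 M; [NO₂] = 2x = 1.76 M.
Kc = [NO₂]²/[N₂O₄] = (1.76)²/1.12 = 2.766.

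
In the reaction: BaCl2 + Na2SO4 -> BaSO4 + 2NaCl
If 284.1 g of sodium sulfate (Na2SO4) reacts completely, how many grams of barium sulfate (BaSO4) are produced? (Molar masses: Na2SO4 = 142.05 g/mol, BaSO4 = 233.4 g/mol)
Moles of Na2SO4 = 284.1 g ÷ 142.05 g/mol = 2 mol
Mole ratio: 1 mol BaSO4 / 1 mol Na2SO4
Moles of BaSO4 = 2 × (1/1) = 2 mol
Mass of BaSO4 = 2 mol × 233.4 g/mol = 466.8 g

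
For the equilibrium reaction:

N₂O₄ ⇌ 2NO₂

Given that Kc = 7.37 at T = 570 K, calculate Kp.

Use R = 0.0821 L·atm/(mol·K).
K_p = 344.8939

Δn = (moles gaseous products) − (moles gaseous reactants) = 1
T = 570 K; RT = 0.0821 × 570 = 46.797
Kp = Kc·(RT)^Δn = 7.37 × (46.797)^1 = 7.37 × 46.797 = 344.8939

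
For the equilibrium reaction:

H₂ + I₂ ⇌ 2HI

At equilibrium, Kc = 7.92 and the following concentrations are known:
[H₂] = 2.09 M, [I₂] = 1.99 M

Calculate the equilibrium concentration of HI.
[HI] = 5.7393 M

Kc = ([HI]^2) / ([H₂] × [I₂]) = 7.92
[HI]^2 = Kc · (reactant terms)/(other product terms) = 7.92 · 4.1591 / 1 = 32.94
[HI] = (32.94)^(1/2) = 5.7393 M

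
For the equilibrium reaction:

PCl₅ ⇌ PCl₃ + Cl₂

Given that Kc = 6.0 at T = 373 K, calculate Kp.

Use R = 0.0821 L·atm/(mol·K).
K_p = 183.7398

Δn = (moles gaseous products) − (moles gaseous reactants) = 1
T = 373 K; RT = 0.0821 × 373 = 30.6233
Kp = Kc·(RT)^Δn = 6.0 × (30.6233)^1 = 6.0 × 30.6233 = 183.7398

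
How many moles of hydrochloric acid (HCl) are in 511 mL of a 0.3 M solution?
Moles = Molarity × Volume (L)
Moles = 0.3 M × 0.511 L = 0.1533 mol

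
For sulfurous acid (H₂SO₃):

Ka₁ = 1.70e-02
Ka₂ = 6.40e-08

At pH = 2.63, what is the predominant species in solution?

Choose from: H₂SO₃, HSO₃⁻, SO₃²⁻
HSO₃⁻

pKa1 = 1.77, pKa2 = 7.19. Each pKa is the crossover between adjacent species; pH = 2.63 lies in the region where HSO₃⁻ predominates.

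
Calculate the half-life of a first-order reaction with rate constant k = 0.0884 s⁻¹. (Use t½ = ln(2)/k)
7.84 s

t½ = ln(2)/k = 0.6931/0.0884 = 7.84 s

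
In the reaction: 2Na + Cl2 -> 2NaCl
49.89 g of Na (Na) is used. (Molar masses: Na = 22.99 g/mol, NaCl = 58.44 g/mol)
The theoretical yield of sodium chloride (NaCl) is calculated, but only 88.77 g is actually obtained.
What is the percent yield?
Moles of Na = 49.89 g ÷ 22.99 g/mol = 2.17007 mol
Mole ratio: 2 mol NaCl / 2 mol Na
Moles of NaCl = 2.17007 × (2/2) = 2.17007 mol
Theoretical yield = 2.17007 mol × 58.44 g/mol = 126.82 g
Actual yield = 88.77 g
Percent yield = (88.77 / 126.82) × 100% = 70.0%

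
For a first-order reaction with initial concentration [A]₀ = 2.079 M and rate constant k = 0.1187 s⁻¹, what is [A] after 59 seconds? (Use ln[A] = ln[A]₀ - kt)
0.0019 M

ln[A] = ln[A]₀ - k·t = ln(2.079) - (0.1187)·(59) = 0.7319 - 7.0033 = -6.2714
[A] = e^(-6.2714) = 0.0019 M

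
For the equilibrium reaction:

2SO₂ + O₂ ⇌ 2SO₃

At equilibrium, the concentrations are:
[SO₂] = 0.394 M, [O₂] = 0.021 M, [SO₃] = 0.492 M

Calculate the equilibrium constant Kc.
K_c = 74.2538

Kc = ([SO₃]^2) / ([SO₂]^2 × [O₂])
   = ((0.492)^2) / ((0.394)^2·(0.021))
   = 0.24206 / 0.00326 = 74.2538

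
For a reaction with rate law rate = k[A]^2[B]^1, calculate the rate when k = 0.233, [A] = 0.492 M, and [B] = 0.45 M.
0.02538 M/s

rate = k·[A]^2·[B]^1 = 0.233·(0.492)^2·(0.45)^1 = 0.233·0.242064·0.45 = 0.02538 M/s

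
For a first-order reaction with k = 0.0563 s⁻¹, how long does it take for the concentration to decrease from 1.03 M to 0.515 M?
12.31 s

From ln[A] = ln[A]₀ - k·t: t = ln([A]₀/[A])/k = ln(1.03/0.515)/0.0563 = ln(2.0000)/0.0563 = 0.6931/0.0563 = 12.31 s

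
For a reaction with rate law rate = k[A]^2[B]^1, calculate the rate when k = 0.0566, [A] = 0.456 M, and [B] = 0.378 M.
0.004449 M/s

rate = k·[A]^2·[B]^1 = 0.0566·(0.456)^2·(0.378)^1 = 0.0566·0.207936·0.378 = 0.004449 M/s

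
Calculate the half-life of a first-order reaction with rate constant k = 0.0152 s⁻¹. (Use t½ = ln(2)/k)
45.60 s

t½ = ln(2)/k = 0.6931/0.0152 = 45.60 s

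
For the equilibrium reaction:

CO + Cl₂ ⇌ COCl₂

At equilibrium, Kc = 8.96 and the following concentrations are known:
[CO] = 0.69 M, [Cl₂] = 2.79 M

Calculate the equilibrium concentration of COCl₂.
[COCl₂] = 17.2489 M

Kc = ([COCl₂]) / ([CO] × [Cl₂]) = 8.96
[COCl₂]^1 = Kc · (reactant terms)/(other product terms) = 8.96 · 1.9251 / 1 = 17.249
[COCl₂] = 17.2489 M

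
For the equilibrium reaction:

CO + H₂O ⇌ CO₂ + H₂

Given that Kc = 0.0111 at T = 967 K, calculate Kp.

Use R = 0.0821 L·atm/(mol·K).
K_p = 0.0111

Δn = (moles gaseous products) − (moles gaseous reactants) = 0
T = 967 K; RT = 0.0821 × 967 = 79.3907
Kp = Kc·(RT)^Δn = 0.0111 × (79.3907)^0 = 0.0111 × 1 = 0.0111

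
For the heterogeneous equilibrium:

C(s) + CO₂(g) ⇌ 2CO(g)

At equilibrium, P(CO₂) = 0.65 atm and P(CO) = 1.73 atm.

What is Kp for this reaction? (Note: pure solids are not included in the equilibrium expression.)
K_p = 4.604

Solid C is excluded.
Kp = P(CO)²/P(CO₂) = (1.73)²/0.65 = 2.993/0.65 = 4.604.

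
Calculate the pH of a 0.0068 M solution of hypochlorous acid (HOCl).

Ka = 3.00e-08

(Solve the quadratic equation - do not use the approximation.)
pH = 4.85

x² + Ka×x - Ka×C = 0. Using quadratic formula: [H⁺] = 1.4268e-05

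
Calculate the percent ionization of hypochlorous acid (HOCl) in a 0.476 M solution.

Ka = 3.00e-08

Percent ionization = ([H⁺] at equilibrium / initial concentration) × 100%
Percent ionization = 0.0251%

Let x = [H⁺]. Ka = x²/(C - x) ⇒ x² + (3.00e-08)x - (3.00e-08)(0.476) = 0. x = 1.1948e-04. Percent = (1.1948e-04/0.476) × 100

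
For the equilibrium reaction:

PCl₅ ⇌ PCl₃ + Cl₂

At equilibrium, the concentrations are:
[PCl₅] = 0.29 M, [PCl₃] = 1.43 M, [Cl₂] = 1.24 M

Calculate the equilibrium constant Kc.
K_c = 6.1145

Kc = ([PCl₃] × [Cl₂]) / ([PCl₅])
   = ((1.43)·(1.24)) / ((0.29))
   = 1.7732 / 0.29 = 6.1145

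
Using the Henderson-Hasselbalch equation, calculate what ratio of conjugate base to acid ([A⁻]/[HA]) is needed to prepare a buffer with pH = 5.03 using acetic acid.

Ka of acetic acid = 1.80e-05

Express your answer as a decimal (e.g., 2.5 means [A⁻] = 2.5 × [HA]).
[A⁻]/[HA] = 1.929

pKa = −log(1.80e-05) = 4.7447. pH = pKa + log([A⁻]/[HA]). 5.03 = 4.7447 + log(ratio). log(ratio) = 5.03 − 4.7447 = 0.2853. ratio = 10^(0.2853) = 1.929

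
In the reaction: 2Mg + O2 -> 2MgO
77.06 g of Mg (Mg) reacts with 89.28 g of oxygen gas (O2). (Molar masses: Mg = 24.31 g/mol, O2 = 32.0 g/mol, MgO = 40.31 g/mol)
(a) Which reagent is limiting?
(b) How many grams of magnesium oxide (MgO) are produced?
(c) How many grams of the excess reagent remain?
(a) Mg, (b) 127.8 g, (c) 38.56 g

Moles of Mg = 77.06 g ÷ 24.31 g/mol = 3.16989 mol
Moles of O2 = 89.28 g ÷ 32.0 g/mol = 2.79 mol
Moles ÷ coefficient: Mg: 3.16989/2 = 1.585, O2: 2.79/1 = 2.79
(a) Mg has the smaller value, so Mg is the limiting reagent.
(b) Moles of MgO = 3.16989 mol Mg × (2/2) = 3.16989 mol; mass = 3.16989 mol × 40.31 g/mol = 127.8 g
(c) O2 consumed = 3.16989 × (1/2) = 1.58494 mol; remaining = 2.79 − 1.58494 = 1.20506 mol; mass = 1.20506 mol × 32.0 g/mol = 38.56 g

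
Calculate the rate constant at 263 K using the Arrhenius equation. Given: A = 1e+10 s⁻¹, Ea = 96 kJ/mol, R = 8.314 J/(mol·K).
8.56e-10 s⁻¹

k = A·exp(-Ea/(R·T)) = 1e+10·exp(-96000/(8.314·263)) = 1e+10·exp(-43.9041) = 1e+10·8.5640e-20 = 8.56e-10 s⁻¹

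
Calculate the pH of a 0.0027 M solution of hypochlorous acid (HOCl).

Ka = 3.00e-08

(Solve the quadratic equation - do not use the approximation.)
pH = 5.05

x² + Ka×x - Ka×C = 0. Using quadratic formula: [H⁺] = 8.9850e-06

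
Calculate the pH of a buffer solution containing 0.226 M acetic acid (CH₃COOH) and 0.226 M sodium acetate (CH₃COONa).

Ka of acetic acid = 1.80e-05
pH = 4.74

pKa = -log(1.80e-05) = 4.74. pH = pKa + log([A⁻]/[HA]) = 4.74 + log(0.226/0.226)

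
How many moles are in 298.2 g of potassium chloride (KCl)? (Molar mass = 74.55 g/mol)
Moles = 298.2 g ÷ 74.55 g/mol = 4 mol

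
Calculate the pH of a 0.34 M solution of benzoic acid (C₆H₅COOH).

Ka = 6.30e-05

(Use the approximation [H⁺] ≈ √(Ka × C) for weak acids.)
pH = 2.33

[H⁺] = √(Ka × C) = √(6.30e-05 × 0.34) = 4.6282e-03. pH = -log(4.6282e-03)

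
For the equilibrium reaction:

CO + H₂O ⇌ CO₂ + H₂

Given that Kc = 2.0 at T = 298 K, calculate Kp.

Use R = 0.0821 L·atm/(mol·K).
K_p = 2.0000

Δn = (moles gaseous products) − (moles gaseous reactants) = 0
T = 298 K; RT = 0.0821 × 298 = 24.4658
Kp = Kc·(RT)^Δn = 2.0 × (24.4658)^0 = 2.0 × 1 = 2.0000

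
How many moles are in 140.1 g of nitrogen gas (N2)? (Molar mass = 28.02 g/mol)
Moles = 140.1 g ÷ 28.02 g/mol = 5 mol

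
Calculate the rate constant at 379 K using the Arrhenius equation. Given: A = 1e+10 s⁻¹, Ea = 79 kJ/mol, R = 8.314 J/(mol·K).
1.29e-01 s⁻¹

k = A·exp(-Ea/(R·T)) = 1e+10·exp(-79000/(8.314·379)) = 1e+10·exp(-25.0714) = 1e+10·1.2931e-11 = 1.29e-01 s⁻¹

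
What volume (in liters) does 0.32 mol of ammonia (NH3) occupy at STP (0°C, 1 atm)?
At STP, 1 mol of gas occupies 22.4 L
Volume = 0.32 mol × 22.4 L/mol = 7.17 L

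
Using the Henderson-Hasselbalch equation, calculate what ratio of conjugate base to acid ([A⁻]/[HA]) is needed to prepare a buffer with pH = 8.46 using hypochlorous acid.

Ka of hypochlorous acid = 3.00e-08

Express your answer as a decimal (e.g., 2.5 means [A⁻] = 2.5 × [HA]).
[A⁻]/[HA] = 8.652

pKa = −log(3.00e-08) = 7.5229. pH = pKa + log([A⁻]/[HA]). 8.46 = 7.5229 + log(ratio). log(ratio) = 8.46 − 7.5229 = 0.9371. ratio = 10^(0.9371) = 8.652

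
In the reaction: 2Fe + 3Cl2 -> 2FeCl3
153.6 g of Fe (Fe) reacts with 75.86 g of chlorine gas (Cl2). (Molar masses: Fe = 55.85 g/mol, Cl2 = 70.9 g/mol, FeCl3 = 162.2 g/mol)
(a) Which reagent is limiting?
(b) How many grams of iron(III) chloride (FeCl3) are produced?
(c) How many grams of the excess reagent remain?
(a) Cl2, (b) 115.7 g, (c) 113.8 g

Moles of Fe = 153.6 g ÷ 55.85 g/mol = 2.75022 mol
Moles of Cl2 = 75.86 g ÷ 70.9 g/mol = 1.06996 mol
Moles ÷ coefficient: Fe: 2.75022/2 = 1.375, Cl2: 1.06996/3 = 0.3567
(a) Cl2 has the smaller value, so Cl2 is the limiting reagent.
(b) Moles of FeCl3 = 1.06996 mol Cl2 × (2/3) = 0.713305 mol; mass = 0.713305 mol × 162.2 g/mol = 115.7 g
(c) Fe consumed = 1.06996 × (2/3) = 0.713305 mol; remaining = 2.75022 − 0.713305 = 2.03692 mol; mass = 2.03692 mol × 55.85 g/mol = 113.8 g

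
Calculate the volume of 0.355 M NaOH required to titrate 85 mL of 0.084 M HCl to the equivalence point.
V_{base} = 20.1 mL

At equivalence: moles acid = moles base.
moles HCl = 0.084 M × 0.085 L = 0.00714 mol
V_NaOH = 0.00714 mol ÷ 0.355 M = 0.02011 L = 20.1 mL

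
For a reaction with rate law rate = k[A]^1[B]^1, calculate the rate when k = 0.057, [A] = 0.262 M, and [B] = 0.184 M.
0.002748 M/s

rate = k·[A]^1·[B]^1 = 0.057·(0.262)^1·(0.184)^1 = 0.057·0.262·0.184 = 0.002748 M/s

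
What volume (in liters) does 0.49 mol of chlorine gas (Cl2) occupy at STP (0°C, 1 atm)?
At STP, 1 mol of gas occupies 22.4 L
Volume = 0.49 mol × 22.4 L/mol = 10.98 L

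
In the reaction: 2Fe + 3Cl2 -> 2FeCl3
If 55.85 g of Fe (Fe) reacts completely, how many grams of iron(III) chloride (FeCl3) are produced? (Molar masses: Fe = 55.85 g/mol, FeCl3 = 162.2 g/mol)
Moles of Fe = 55.85 g ÷ 55.85 g/mol = 1 mol
Mole ratio: 2 mol FeCl3 / 2 mol Fe
Moles of FeCl3 = 1 × (2/2) = 1 mol
Mass of FeCl3 = 1 mol × 162.2 g/mol = 162.2 g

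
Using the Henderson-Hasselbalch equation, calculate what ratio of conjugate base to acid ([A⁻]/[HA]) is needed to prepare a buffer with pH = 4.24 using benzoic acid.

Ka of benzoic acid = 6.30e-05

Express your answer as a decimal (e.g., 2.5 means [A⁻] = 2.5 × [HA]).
[A⁻]/[HA] = 1.095

pKa = −log(6.30e-05) = 4.2007. pH = pKa + log([A⁻]/[HA]). 4.24 = 4.2007 + log(ratio). log(ratio) = 4.24 − 4.2007 = 0.0393. ratio = 10^(0.0393) = 1.095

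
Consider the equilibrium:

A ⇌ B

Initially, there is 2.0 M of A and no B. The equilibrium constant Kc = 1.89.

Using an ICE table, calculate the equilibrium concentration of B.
[B] = 1.308 M

ICE: [A] = 2.0 − x, [B] = x.
Kc = x/(2.0 − x) = 1.89 ⇒ x = 1.89·2.0/(1 + 1.89) = 3.78/2.89 = 1.308.
[B] = x = 1.308 M.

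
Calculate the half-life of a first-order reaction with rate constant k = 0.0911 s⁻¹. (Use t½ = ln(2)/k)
7.61 s

t½ = ln(2)/k = 0.6931/0.0911 = 7.61 s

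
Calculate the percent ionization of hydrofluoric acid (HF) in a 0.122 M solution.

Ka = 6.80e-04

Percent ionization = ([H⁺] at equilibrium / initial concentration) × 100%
Percent ionization = 7.19%

Let x = [H⁺]. Ka = x²/(C - x) ⇒ x² + (6.80e-04)x - (6.80e-04)(0.122) = 0. x = 8.7746e-03. Percent = (8.7746e-03/0.122) × 100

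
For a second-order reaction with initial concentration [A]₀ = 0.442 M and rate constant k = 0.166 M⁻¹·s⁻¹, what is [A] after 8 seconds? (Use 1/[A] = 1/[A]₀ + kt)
0.2785 M

1/[A] = 1/[A]₀ + k·t = 1/0.442 + (0.166)·(8) = 2.2624 + 1.3280 = 3.5904
[A] = 1/3.5904 = 0.2785 M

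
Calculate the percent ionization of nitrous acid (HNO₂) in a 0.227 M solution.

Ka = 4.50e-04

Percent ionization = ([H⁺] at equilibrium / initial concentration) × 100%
Percent ionization = 4.35%

Let x = [H⁺]. Ka = x²/(C - x) ⇒ x² + (4.50e-04)x - (4.50e-04)(0.227) = 0. x = 9.8844e-03. Percent = (9.8844e-03/0.227) × 100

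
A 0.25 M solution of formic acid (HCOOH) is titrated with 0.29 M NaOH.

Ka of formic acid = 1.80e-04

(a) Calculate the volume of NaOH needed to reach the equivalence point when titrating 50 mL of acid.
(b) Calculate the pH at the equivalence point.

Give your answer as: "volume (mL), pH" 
V = 43.1 mL, pH = 8.44

(a) At equivalence: moles acid = moles base.
moles acid = 0.25 × 0.05 = 0.0125 mol; V_NaOH = 0.0125/0.29 = 0.0431 L = 43.1 mL.
(b) At equivalence, all acid → conjugate base A⁻ at [A⁻] = 0.0125/0.0931 = 0.1343 M.
Kb = Kw/Ka = 1.0e-14/1.80e-04 = 5.556e-11; [OH⁻] = √(Kb·[A⁻]) = 2.731e-06; pOH = 5.56; pH = 14 − pOH = 8.44.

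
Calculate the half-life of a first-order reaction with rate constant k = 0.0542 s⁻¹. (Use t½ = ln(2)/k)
12.79 s

t½ = ln(2)/k = 0.6931/0.0542 = 12.79 s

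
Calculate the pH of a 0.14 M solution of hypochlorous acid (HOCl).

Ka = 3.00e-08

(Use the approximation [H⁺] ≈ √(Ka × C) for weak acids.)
pH = 4.19

[H⁺] = √(Ka × C) = √(3.00e-08 × 0.14) = 6.4807e-05. pH = -log(6.4807e-05)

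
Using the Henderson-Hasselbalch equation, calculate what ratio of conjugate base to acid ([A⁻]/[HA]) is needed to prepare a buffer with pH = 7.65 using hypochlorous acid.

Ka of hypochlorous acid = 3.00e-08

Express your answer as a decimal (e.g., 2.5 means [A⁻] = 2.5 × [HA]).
[A⁻]/[HA] = 1.340

pKa = −log(3.00e-08) = 7.5229. pH = pKa + log([A⁻]/[HA]). 7.65 = 7.5229 + log(ratio). log(ratio) = 7.65 − 7.5229 = 0.1271. ratio = 10^(0.1271) = 1.340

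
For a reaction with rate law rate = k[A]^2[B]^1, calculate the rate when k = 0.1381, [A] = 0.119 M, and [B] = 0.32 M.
0.0006258 M/s

rate = k·[A]^2·[B]^1 = 0.1381·(0.119)^2·(0.32)^1 = 0.1381·0.014161·0.32 = 0.0006258 M/s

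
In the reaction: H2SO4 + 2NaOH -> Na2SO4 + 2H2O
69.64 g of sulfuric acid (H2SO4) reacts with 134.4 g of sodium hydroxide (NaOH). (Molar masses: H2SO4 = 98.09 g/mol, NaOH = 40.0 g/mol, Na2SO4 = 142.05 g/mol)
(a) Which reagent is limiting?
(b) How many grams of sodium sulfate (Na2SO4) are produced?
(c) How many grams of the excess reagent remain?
(a) H2SO4, (b) 100.8 g, (c) 77.6 g

Moles of H2SO4 = 69.64 g ÷ 98.09 g/mol = 0.70996 mol
Moles of NaOH = 134.4 g ÷ 40.0 g/mol = 3.36 mol
Moles ÷ coefficient: H2SO4: 0.70996/1 = 0.71, NaOH: 3.36/2 = 1.68
(a) H2SO4 has the smaller value, so H2SO4 is the limiting reagent.
(b) Moles of Na2SO4 = 0.70996 mol H2SO4 × (1/1) = 0.70996 mol; mass = 0.70996 mol × 142.05 g/mol = 100.8 g
(c) NaOH consumed = 0.70996 × (2/1) = 1.41992 mol; remaining = 3.36 − 1.41992 = 1.94008 mol; mass = 1.94008 mol × 40.0 g/mol = 77.6 g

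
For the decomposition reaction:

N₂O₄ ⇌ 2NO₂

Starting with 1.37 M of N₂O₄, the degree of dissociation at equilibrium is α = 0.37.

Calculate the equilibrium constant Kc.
K_c = 1.1908

x = α·[A]₀ = 0.37 × 1.37 = 0.5069 M dissociated.
At eq: [N₂O₄] = 1.37 − 0.5069 = 0.8631 M; [NO₂] = 2x = 1.014 M.
Kc = [NO₂]²/[N₂O₄] = (1.014)²/0.8631 = 1.191.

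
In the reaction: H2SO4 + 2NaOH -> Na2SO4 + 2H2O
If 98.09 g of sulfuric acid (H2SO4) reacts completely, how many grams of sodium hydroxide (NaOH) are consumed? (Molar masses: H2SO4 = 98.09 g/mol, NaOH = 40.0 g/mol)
Moles of H2SO4 = 98.09 g ÷ 98.09 g/mol = 1 mol
Mole ratio: 2 mol NaOH / 1 mol H2SO4
Moles of NaOH = 1 × (2/1) = 2 mol
Mass of NaOH = 2 mol × 40.0 g/mol = 80 g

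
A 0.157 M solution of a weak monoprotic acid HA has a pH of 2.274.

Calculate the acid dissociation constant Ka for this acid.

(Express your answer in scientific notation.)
K_a = 1.87e-04

[H⁺] = 10^(−pH) = 10^(−2.274) = 5.321e-03 M. For HA ⇌ H⁺ + A⁻, Ka = x²/(C − x) = (5.321e-03)²/(0.157 − 5.321e-03) = 1.87e-04.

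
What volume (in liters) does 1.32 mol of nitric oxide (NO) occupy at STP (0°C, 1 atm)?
At STP, 1 mol of gas occupies 22.4 L
Volume = 1.32 mol × 22.4 L/mol = 29.57 L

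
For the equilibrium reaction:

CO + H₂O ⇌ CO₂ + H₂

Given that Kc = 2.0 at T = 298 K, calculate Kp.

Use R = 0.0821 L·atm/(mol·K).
K_p = 2.0000

Δn = (moles gaseous products) − (moles gaseous reactants) = 0
T = 298 K; RT = 0.0821 × 298 = 24.4658
Kp = Kc·(RT)^Δn = 2.0 × (24.4658)^0 = 2.0 × 1 = 2.0000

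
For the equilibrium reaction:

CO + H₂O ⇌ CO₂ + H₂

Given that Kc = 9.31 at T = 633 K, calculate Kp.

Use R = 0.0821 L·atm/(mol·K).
K_p = 9.3100

Δn = (moles gaseous products) − (moles gaseous reactants) = 0
T = 633 K; RT = 0.0821 × 633 = 51.9693
Kp = Kc·(RT)^Δn = 9.31 × (51.9693)^0 = 9.31 × 1 = 9.3100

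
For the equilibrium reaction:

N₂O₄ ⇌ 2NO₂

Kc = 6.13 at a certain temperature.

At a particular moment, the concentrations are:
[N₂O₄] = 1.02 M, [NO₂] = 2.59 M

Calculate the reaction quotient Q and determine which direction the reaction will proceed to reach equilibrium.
Q = 6.577, Q > K, reaction proceeds reverse (toward reactants)

Q = ([NO₂]^2) / ([N₂O₄])
  = ((2.59)^2) / ((1.02)) = 6.7081/1.02 = 6.577
Since Q = 6.577 > Kc = 6.13, the reaction proceeds reverse (toward reactants) to reach equilibrium.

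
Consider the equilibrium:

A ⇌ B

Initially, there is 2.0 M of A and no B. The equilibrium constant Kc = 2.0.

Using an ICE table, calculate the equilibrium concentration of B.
[B] = 1.333 M

ICE: [A] = 2.0 − x, [B] = x.
Kc = x/(2.0 − x) = 2.0 ⇒ x = 2.0·2.0/(1 + 2.0) = 4/3 = 1.333.
[B] = x = 1.333 M.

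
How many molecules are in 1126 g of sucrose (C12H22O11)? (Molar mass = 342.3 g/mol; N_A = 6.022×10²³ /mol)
Moles = 1126 g ÷ 342.3 g/mol = 3.28951 mol
Molecules = 3.28951 mol × 6.022×10²³ /mol = 1.981e+24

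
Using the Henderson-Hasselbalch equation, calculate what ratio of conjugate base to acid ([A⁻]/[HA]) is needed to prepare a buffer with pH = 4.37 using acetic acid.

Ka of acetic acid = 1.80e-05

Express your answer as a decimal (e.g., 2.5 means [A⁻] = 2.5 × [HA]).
[A⁻]/[HA] = 0.422

pKa = −log(1.80e-05) = 4.7447. pH = pKa + log([A⁻]/[HA]). 4.37 = 4.7447 + log(ratio). log(ratio) = 4.37 − 4.7447 = -0.3747. ratio = 10^(-0.3747) = 0.422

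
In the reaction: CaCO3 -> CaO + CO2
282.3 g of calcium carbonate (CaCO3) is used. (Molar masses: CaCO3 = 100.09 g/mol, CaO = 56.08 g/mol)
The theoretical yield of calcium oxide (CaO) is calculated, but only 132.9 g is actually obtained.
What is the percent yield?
Moles of CaCO3 = 282.3 g ÷ 100.09 g/mol = 2.82046 mol
Mole ratio: 1 mol CaO / 1 mol CaCO3
Moles of CaO = 2.82046 × (1/1) = 2.82046 mol
Theoretical yield = 2.82046 mol × 56.08 g/mol = 158.17 g
Actual yield = 132.9 g
Percent yield = (132.9 / 158.17) × 100% = 84.0%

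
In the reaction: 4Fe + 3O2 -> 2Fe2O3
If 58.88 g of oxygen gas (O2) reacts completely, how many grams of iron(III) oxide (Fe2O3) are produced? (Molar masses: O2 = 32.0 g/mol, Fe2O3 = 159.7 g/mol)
Moles of O2 = 58.88 g ÷ 32.0 g/mol = 1.84 mol
Mole ratio: 2 mol Fe2O3 / 3 mol O2
Moles of Fe2O3 = 1.84 × (2/3) = 1.22667 mol
Mass of Fe2O3 = 1.22667 mol × 159.7 g/mol = 195.9 g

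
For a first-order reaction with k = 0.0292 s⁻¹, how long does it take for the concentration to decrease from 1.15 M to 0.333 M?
42.44 s

From ln[A] = ln[A]₀ - k·t: t = ln([A]₀/[A])/k = ln(1.15/0.333)/0.0292 = ln(3.4535)/0.0292 = 1.2394/0.0292 = 42.44 s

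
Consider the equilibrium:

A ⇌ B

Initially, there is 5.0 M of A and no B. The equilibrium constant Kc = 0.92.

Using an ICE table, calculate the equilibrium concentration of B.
[B] = 2.396 M

ICE: [A] = 5.0 − x, [B] = x.
Kc = x/(5.0 − x) = 0.92 ⇒ x = 0.92·5.0/(1 + 0.92) = 4.6/1.92 = 2.396.
[B] = x = 2.396 M.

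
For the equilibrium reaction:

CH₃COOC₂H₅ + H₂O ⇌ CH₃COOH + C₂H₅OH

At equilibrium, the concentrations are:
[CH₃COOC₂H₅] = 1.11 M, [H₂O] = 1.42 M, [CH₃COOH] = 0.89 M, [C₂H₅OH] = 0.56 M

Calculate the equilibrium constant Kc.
K_c = 0.3162

Kc = ([CH₃COOH] × [C₂H₅OH]) / ([CH₃COOC₂H₅] × [H₂O])
   = ((0.89)·(0.56)) / ((1.11)·(1.42))
   = 0.4984 / 1.5762 = 0.3162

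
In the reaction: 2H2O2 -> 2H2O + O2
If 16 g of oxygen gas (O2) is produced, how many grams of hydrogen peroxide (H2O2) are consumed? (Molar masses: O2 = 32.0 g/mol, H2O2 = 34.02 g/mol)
Moles of O2 = 16 g ÷ 32.0 g/mol = 0.5 mol
Mole ratio: 2 mol H2O2 / 1 mol O2
Moles of H2O2 = 0.5 × (2/1) = 1 mol
Mass of H2O2 = 1 mol × 34.02 g/mol = 34.02 g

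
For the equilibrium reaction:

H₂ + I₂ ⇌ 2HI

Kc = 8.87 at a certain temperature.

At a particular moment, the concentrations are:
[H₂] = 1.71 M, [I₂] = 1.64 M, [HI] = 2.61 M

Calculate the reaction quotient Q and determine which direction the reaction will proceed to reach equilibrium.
Q = 2.429, Q < K, reaction proceeds forward (toward products)

Q = ([HI]^2) / ([H₂] × [I₂])
  = ((2.61)^2) / ((1.71)·(1.64)) = 6.8121/2.8044 = 2.429
Since Q = 2.429 < Kc = 8.87, the reaction proceeds forward (toward products) to reach equilibrium.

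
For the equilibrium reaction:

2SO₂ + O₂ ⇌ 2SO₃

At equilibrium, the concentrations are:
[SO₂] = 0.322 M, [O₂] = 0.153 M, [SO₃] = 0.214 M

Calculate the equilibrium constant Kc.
K_c = 2.8869

Kc = ([SO₃]^2) / ([SO₂]^2 × [O₂])
   = ((0.214)^2) / ((0.322)^2·(0.153))
   = 0.045796 / 0.015864 = 2.8869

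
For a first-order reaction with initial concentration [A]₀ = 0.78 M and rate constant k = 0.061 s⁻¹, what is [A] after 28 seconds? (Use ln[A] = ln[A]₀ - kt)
0.1414 M

ln[A] = ln[A]₀ - k·t = ln(0.78) - (0.061)·(28) = -0.2485 - 1.7080 = -1.9565
[A] = e^(-1.9565) = 0.1414 M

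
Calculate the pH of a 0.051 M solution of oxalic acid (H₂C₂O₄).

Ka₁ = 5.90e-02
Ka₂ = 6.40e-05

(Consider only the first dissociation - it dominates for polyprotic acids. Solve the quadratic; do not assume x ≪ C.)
pH = 1.48

x² + Ka₁·x − Ka₁·C = 0 with Ka₁ = 5.90e-02, C = 0.051.
x = (−Ka₁ + √(Ka₁² + 4·Ka₁·C))/2 = 3.2784e-02 M, so pH = 1.48.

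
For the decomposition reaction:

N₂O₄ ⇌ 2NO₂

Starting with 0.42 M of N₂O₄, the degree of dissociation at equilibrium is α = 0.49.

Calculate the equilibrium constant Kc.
K_c = 0.7909

x = α·[A]₀ = 0.49 × 0.42 = 0.2058 M dissociated.
At eq: [N₂O₄] = 0.42 − 0.2058 = 0.2142 M; [NO₂] = 2x = 0.4116 M.
Kc = [NO₂]²/[N₂O₄] = (0.4116)²/0.2142 = 0.7909.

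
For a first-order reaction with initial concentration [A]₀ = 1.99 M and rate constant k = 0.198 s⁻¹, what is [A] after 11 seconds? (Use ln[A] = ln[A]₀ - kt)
0.2254 M

ln[A] = ln[A]₀ - k·t = ln(1.99) - (0.198)·(11) = 0.6881 - 2.1780 = -1.4899
[A] = e^(-1.4899) = 0.2254 M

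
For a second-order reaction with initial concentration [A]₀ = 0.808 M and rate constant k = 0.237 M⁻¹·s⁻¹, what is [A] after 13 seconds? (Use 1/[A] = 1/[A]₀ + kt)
0.2316 M

1/[A] = 1/[A]₀ + k·t = 1/0.808 + (0.237)·(13) = 1.2376 + 3.0810 = 4.3186
[A] = 1/4.3186 = 0.2316 M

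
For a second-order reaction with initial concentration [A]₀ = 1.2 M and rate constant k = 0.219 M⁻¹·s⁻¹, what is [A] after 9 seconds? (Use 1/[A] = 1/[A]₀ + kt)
0.3566 M

1/[A] = 1/[A]₀ + k·t = 1/1.2 + (0.219)·(9) = 0.8333 + 1.9710 = 2.8043
[A] = 1/2.8043 = 0.3566 M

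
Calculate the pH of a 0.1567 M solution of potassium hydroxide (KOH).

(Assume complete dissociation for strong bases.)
pH = 13.20

[OH⁻] = 0.1567 M for strong base. pOH = -log[OH⁻] = 0.80, pH = 14 - pOH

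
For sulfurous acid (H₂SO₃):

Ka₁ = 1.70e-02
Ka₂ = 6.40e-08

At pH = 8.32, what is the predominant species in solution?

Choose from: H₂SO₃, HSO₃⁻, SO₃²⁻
SO₃²⁻

pKa1 = 1.77, pKa2 = 7.19. Each pKa is the crossover between adjacent species; pH = 8.32 lies in the region where SO₃²⁻ predominates.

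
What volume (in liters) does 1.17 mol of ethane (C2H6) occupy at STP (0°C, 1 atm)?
At STP, 1 mol of gas occupies 22.4 L
Volume = 1.17 mol × 22.4 L/mol = 26.21 L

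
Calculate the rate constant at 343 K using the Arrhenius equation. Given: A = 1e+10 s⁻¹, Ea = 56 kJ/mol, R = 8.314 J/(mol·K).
2.96e+01 s⁻¹

k = A·exp(-Ea/(R·T)) = 1e+10·exp(-56000/(8.314·343)) = 1e+10·exp(-19.6374) = 1e+10·2.9620e-09 = 2.96e+01 s⁻¹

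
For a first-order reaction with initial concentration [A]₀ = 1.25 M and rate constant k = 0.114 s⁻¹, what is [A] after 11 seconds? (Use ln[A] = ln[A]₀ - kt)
0.3567 M

ln[A] = ln[A]₀ - k·t = ln(1.25) - (0.114)·(11) = 0.2231 - 1.2540 = -1.0309
[A] = e^(-1.0309) = 0.3567 M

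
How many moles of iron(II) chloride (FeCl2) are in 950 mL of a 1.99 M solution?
Moles = Molarity × Volume (L)
Moles = 1.99 M × 0.95 L = 1.89 mol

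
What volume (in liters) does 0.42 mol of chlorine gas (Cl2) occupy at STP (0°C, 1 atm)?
At STP, 1 mol of gas occupies 22.4 L
Volume = 0.42 mol × 22.4 L/mol = 9.41 L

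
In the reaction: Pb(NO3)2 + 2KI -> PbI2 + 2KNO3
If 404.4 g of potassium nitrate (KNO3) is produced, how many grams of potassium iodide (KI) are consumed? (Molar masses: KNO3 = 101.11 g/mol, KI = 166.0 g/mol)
Moles of KNO3 = 404.4 g ÷ 101.11 g/mol = 3.9996 mol
Mole ratio: 2 mol KI / 2 mol KNO3
Moles of KI = 3.9996 × (2/2) = 3.9996 mol
Mass of KI = 3.9996 mol × 166.0 g/mol = 663.9 g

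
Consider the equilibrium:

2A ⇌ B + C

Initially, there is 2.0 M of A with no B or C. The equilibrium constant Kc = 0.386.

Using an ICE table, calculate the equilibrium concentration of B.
[B] = 0.554 M

ICE: [A] = 2.0 − 2x, [B] = [C] = x.
Kc = x²/(2.0 − 2x)² = 0.386 ⇒ √Kc = x/(2.0 − 2x).
x = √0.386·2.0/(1 + 2√0.386) = 0.62129·2.0/2.2426 = 0.55408.
[B] = x = 0.554 M.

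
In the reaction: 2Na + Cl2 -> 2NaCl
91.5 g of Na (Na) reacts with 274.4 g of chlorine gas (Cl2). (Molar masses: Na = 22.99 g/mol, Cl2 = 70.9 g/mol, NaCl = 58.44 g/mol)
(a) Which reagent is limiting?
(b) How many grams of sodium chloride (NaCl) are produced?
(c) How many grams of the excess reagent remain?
(a) Na, (b) 232.6 g, (c) 133.3 g

Moles of Na = 91.5 g ÷ 22.99 g/mol = 3.97999 mol
Moles of Cl2 = 274.4 g ÷ 70.9 g/mol = 3.87024 mol
Moles ÷ coefficient: Na: 3.97999/2 = 1.99, Cl2: 3.87024/1 = 3.87
(a) Na has the smaller value, so Na is the limiting reagent.
(b) Moles of NaCl = 3.97999 mol Na × (2/2) = 3.97999 mol; mass = 3.97999 mol × 58.44 g/mol = 232.6 g
(c) Cl2 consumed = 3.97999 × (1/2) = 1.99 mol; remaining = 3.87024 − 1.99 = 1.88024 mol; mass = 1.88024 mol × 70.9 g/mol = 133.3 g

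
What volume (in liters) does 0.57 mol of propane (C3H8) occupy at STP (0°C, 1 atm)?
At STP, 1 mol of gas occupies 22.4 L
Volume = 0.57 mol × 22.4 L/mol = 12.77 L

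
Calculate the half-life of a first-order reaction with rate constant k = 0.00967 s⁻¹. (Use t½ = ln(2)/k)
71.68 s

t½ = ln(2)/k = 0.6931/0.00967 = 71.68 s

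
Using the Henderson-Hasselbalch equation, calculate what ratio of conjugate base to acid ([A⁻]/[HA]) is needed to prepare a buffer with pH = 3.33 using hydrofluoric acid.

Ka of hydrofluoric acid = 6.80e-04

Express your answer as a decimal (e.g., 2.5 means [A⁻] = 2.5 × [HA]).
[A⁻]/[HA] = 1.454

pKa = −log(6.80e-04) = 3.1675. pH = pKa + log([A⁻]/[HA]). 3.33 = 3.1675 + log(ratio). log(ratio) = 3.33 − 3.1675 = 0.1625. ratio = 10^(0.1625) = 1.454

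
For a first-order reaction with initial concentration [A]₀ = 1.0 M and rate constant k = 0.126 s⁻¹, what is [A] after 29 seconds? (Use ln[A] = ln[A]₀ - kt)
0.0259 M

ln[A] = ln[A]₀ - k·t = ln(1.0) - (0.126)·(29) = 0.0000 - 3.6540 = -3.6540
[A] = e^(-3.6540) = 0.0259 M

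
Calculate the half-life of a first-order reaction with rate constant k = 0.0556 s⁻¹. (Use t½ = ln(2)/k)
12.47 s

t½ = ln(2)/k = 0.6931/0.0556 = 12.47 s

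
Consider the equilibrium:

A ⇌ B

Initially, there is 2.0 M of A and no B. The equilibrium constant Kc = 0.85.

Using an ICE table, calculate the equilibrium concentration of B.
[B] = 0.919 M

ICE: [A] = 2.0 − x, [B] = x.
Kc = x/(2.0 − x) = 0.85 ⇒ x = 0.85·2.0/(1 + 0.85) = 1.7/1.85 = 0.9189.
[B] = x = 0.919 M.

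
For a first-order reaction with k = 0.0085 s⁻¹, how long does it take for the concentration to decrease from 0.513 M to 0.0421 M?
294.14 s

From ln[A] = ln[A]₀ - k·t: t = ln([A]₀/[A])/k = ln(0.513/0.0421)/0.0085 = ln(12.1853)/0.0085 = 2.5002/0.0085 = 294.14 s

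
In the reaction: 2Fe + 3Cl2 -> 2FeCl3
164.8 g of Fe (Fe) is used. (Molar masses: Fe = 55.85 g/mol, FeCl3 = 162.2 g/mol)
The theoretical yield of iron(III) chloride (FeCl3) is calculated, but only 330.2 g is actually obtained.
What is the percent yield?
Moles of Fe = 164.8 g ÷ 55.85 g/mol = 2.95076 mol
Mole ratio: 2 mol FeCl3 / 2 mol Fe
Moles of FeCl3 = 2.95076 × (2/2) = 2.95076 mol
Theoretical yield = 2.95076 mol × 162.2 g/mol = 478.61 g
Actual yield = 330.2 g
Percent yield = (330.2 / 478.61) × 100% = 69.0%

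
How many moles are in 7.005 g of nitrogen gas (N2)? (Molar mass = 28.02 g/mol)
Moles = 7.005 g ÷ 28.02 g/mol = 0.25 mol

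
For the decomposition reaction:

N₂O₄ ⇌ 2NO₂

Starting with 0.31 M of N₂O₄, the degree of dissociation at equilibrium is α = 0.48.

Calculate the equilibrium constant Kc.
K_c = 0.5494

x = α·[A]₀ = 0.48 × 0.31 = 0.1488 M dissociated.
At eq: [N₂O₄] = 0.31 − 0.1488 = 0.1612 M; [NO₂] = 2x = 0.2976 M.
Kc = [NO₂]²/[N₂O₄] = (0.2976)²/0.1612 = 0.5494.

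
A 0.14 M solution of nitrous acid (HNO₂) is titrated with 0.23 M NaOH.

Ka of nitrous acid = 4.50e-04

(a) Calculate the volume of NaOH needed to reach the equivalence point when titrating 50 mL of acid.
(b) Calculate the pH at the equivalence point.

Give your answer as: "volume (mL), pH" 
V = 30.4 mL, pH = 8.14

(a) At equivalence: moles acid = moles base.
moles acid = 0.14 × 0.05 = 0.007 mol; V_NaOH = 0.007/0.23 = 0.03043 L = 30.4 mL.
(b) At equivalence, all acid → conjugate base A⁻ at [A⁻] = 0.007/0.08043 = 0.08703 M.
Kb = Kw/Ka = 1.0e-14/4.50e-04 = 2.222e-11; [OH⁻] = √(Kb·[A⁻]) = 1.391e-06; pOH = 5.86; pH = 14 − pOH = 8.14.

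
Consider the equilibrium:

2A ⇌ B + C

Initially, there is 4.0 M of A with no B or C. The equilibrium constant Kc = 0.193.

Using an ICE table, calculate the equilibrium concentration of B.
[B] = 0.935 M

ICE: [A] = 4.0 − 2x, [B] = [C] = x.
Kc = x²/(4.0 − 2x)² = 0.193 ⇒ √Kc = x/(4.0 − 2x).
x = √0.193·4.0/(1 + 2√0.193) = 0.43932·4.0/1.8786 = 0.9354.
[B] = x = 0.935 M.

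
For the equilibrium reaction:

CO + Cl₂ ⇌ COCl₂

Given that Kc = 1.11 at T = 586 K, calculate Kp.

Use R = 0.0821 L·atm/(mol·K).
K_p = 0.0231

Δn = (moles gaseous products) − (moles gaseous reactants) = -1
T = 586 K; RT = 0.0821 × 586 = 48.1106
Kp = Kc·(RT)^Δn = 1.11 × (48.1106)^-1 = 1.11 × 0.0207854 = 0.0231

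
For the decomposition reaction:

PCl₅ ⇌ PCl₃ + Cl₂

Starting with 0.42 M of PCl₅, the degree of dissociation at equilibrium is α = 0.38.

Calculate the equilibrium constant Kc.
K_c = 0.0978

x = α·[A]₀ = 0.38 × 0.42 = 0.1596 M dissociated.
At eq: [PCl₅] = 0.42 − 0.1596 = 0.2604 M; [PCl₃] = [Cl₂] = x = 0.1596 M.
Kc = [PCl₃][Cl₂]/[PCl₅] = (0.1596)²/0.2604 = 0.09782.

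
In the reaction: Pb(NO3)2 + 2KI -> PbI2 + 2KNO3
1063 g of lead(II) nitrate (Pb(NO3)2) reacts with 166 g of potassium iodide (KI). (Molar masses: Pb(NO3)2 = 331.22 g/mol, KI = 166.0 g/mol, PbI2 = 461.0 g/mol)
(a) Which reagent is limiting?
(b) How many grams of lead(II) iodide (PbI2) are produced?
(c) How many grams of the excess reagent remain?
(a) KI, (b) 230.5 g, (c) 897.4 g

Moles of Pb(NO3)2 = 1063 g ÷ 331.22 g/mol = 3.20935 mol
Moles of KI = 166 g ÷ 166.0 g/mol = 1 mol
Moles ÷ coefficient: Pb(NO3)2: 3.20935/1 = 3.209, KI: 1/2 = 0.5
(a) KI has the smaller value, so KI is the limiting reagent.
(b) Moles of PbI2 = 1 mol KI × (1/2) = 0.5 mol; mass = 0.5 mol × 461.0 g/mol = 230.5 g
(c) Pb(NO3)2 consumed = 1 × (1/2) = 0.5 mol; remaining = 3.20935 − 0.5 = 2.70935 mol; mass = 2.70935 mol × 331.22 g/mol = 897.4 g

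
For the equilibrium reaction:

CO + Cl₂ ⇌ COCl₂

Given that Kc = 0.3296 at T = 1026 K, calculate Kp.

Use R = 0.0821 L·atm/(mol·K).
K_p = 0.0039

Δn = (moles gaseous products) − (moles gaseous reactants) = -1
T = 1026 K; RT = 0.0821 × 1026 = 84.2346
Kp = Kc·(RT)^Δn = 0.3296 × (84.2346)^-1 = 0.3296 × 0.0118716 = 0.0039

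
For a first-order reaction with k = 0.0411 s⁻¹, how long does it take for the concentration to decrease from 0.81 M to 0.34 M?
21.12 s

From ln[A] = ln[A]₀ - k·t: t = ln([A]₀/[A])/k = ln(0.81/0.34)/0.0411 = ln(2.3824)/0.0411 = 0.8681/0.0411 = 21.12 s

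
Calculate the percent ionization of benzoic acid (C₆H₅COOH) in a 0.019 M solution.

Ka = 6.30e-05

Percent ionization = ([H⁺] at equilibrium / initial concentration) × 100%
Percent ionization = 5.59%

Let x = [H⁺]. Ka = x²/(C - x) ⇒ x² + (6.30e-05)x - (6.30e-05)(0.019) = 0. x = 1.0630e-03. Percent = (1.0630e-03/0.019) × 100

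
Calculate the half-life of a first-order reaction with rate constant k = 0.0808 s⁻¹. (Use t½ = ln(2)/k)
8.58 s

t½ = ln(2)/k = 0.6931/0.0808 = 8.58 s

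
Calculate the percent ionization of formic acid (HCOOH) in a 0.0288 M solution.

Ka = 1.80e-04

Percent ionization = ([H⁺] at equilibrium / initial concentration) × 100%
Percent ionization = 7.6%

Let x = [H⁺]. Ka = x²/(C - x) ⇒ x² + (1.80e-04)x - (1.80e-04)(0.0288) = 0. x = 2.1886e-03. Percent = (2.1886e-03/0.0288) × 100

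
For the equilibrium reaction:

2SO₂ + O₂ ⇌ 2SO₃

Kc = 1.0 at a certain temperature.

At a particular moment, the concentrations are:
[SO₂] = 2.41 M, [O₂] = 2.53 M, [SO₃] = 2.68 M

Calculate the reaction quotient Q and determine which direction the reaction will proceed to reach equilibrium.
Q = 0.489, Q < K, reaction proceeds forward (toward products)

Q = ([SO₃]^2) / ([SO₂]^2 × [O₂])
  = ((2.68)^2) / ((2.41)^2·(2.53)) = 7.1824/14.694 = 0.4888
Since Q = 0.4888 < Kc = 1.0, the reaction proceeds forward (toward products) to reach equilibrium.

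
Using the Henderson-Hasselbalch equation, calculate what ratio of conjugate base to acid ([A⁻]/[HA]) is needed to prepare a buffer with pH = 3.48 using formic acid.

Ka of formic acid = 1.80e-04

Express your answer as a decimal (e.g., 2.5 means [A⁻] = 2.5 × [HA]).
[A⁻]/[HA] = 0.544

pKa = −log(1.80e-04) = 3.7447. pH = pKa + log([A⁻]/[HA]). 3.48 = 3.7447 + log(ratio). log(ratio) = 3.48 − 3.7447 = -0.2647. ratio = 10^(-0.2647) = 0.544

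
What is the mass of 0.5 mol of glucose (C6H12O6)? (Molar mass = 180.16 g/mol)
Mass = 0.5 mol × 180.16 g/mol = 90.08 g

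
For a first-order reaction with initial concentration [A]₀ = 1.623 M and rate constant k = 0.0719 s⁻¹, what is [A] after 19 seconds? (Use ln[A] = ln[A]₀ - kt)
0.4140 M

ln[A] = ln[A]₀ - k·t = ln(1.623) - (0.0719)·(19) = 0.4843 - 1.3661 = -0.8818
[A] = e^(-0.8818) = 0.4140 M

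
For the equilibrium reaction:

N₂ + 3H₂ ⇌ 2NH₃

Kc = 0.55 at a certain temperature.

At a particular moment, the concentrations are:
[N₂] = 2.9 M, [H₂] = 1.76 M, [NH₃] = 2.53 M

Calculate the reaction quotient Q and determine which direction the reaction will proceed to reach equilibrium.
Q = 0.405, Q < K, reaction proceeds forward (toward products)

Q = ([NH₃]^2) / ([N₂] × [H₂]^3)
  = ((2.53)^2) / ((2.9)·(1.76)^3) = 6.4009/15.81 = 0.4049
Since Q = 0.4049 < Kc = 0.55, the reaction proceeds forward (toward products) to reach equilibrium.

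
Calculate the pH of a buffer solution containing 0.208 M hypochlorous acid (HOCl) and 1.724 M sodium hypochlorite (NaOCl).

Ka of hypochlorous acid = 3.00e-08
pH = 8.44

pKa = -log(3.00e-08) = 7.52. pH = pKa + log([A⁻]/[HA]) = 7.52 + log(1.724/0.208)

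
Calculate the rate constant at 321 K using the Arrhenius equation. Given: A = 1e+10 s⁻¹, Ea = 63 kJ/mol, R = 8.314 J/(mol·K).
5.60e-01 s⁻¹

k = A·exp(-Ea/(R·T)) = 1e+10·exp(-63000/(8.314·321)) = 1e+10·exp(-23.6062) = 1e+10·5.5972e-11 = 5.60e-01 s⁻¹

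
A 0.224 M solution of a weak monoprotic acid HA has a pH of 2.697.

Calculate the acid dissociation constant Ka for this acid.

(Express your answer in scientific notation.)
K_a = 1.82e-05

[H⁺] = 10^(−pH) = 10^(−2.697) = 2.009e-03 M. For HA ⇌ H⁺ + A⁻, Ka = x²/(C − x) = (2.009e-03)²/(0.224 − 2.009e-03) = 1.82e-05.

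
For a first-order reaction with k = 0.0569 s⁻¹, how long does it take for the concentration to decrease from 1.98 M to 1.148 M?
9.58 s

From ln[A] = ln[A]₀ - k·t: t = ln([A]₀/[A])/k = ln(1.98/1.148)/0.0569 = ln(1.7247)/0.0569 = 0.5451/0.0569 = 9.58 s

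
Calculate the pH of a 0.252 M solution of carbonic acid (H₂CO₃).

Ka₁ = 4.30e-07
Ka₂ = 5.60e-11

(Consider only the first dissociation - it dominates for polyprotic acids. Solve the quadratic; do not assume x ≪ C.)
pH = 3.48

x² + Ka₁·x − Ka₁·C = 0 with Ka₁ = 4.30e-07, C = 0.252.
x = (−Ka₁ + √(Ka₁² + 4·Ka₁·C))/2 = 3.2897e-04 M, so pH = 3.48.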